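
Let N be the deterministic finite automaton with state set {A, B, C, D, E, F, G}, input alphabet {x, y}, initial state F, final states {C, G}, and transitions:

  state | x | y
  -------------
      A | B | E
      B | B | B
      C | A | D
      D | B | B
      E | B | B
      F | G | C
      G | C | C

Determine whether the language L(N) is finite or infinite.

The useful states (reachable from F and able to reach an accepting state) are {C, F, G}.
Restricted to these states the transition graph has no cycle, so every accepting path has bounded length and L is finite.

finite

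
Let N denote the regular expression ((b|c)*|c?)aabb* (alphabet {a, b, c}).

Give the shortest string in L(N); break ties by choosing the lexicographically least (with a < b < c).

By inspection of the expression, no string of length less than 3 matches, and aab is the lexicographically first match of length 3.

aab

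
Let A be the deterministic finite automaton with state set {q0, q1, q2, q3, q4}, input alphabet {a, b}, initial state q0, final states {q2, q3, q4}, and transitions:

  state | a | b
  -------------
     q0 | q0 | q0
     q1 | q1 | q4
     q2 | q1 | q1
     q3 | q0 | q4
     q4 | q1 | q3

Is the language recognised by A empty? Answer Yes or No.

The states reachable from the start state are {q0}.
None of the accepting states {q2, q3, q4} is reachable, so no string is accepted and L(A) = ∅.

Yes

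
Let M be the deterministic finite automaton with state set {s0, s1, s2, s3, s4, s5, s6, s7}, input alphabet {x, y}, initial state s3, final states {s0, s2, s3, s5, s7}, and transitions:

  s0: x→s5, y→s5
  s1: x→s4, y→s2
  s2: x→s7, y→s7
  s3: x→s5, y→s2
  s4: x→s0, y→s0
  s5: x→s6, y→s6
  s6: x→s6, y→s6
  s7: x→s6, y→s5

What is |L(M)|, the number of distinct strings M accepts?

The useful subgraph on states {s2, s3, s5, s7} is acyclic, so L(M) is finite; the longest accepting path visits 4 useful states, giving maximum string length 3.
Counting accepting paths from s3 by length: 1 of length 0, 2 of length 1, 2 of length 2, 2 of length 3. Total 7.

7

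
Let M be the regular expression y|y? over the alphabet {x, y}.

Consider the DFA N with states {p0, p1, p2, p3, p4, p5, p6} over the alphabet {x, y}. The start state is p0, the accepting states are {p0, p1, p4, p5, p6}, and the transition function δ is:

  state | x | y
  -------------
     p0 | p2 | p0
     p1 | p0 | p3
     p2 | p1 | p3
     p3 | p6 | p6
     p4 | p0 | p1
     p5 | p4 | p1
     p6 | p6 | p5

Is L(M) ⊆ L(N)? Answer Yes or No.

Converting the expression M to a DFA (subset construction, then merging equivalent states) gives the minimal DFA with states {m0, m1, m2}, start state m0, accepting states {m0, m2} and transitions m0: x→m1, y→m2; m1: x→m1, y→m1; m2: x→m1, y→m1.
Exploring the product automaton M × N from the start pair (m0, p0), following both machines on each input symbol, reaches 9 state pairs: (m0, p0), (m1, p2), (m2, p0), (m1, p1), (m1, p3), (m1, p0), (m1, p6), (m1, p5), (m1, p4).
M accepts in {m0, m2} and N accepts in {p0, p1, p4, p5, p6}. The reachable pairs whose M-component is accepting are (m0, p0), (m2, p0); in each of them the N-component is accepting too, so the product for L(M) \ L(N) (M-component accepting, N-component rejecting) has no reachable accepting pair and the difference is empty.
Hence every string in L(M) is also in L(N).

Yes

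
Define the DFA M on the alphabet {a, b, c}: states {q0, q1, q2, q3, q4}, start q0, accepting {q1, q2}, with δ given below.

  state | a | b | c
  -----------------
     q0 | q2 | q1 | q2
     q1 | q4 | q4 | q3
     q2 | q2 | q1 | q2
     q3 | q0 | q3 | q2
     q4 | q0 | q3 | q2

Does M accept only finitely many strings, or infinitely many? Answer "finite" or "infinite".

State q0 is reachable from the start and can reach an accepting state, and it lies on the cycle q0 → q1 → q3 → q0.
Traversing that cycle any number of times yields accepted strings of unbounded length, so the language is infinite.

infinite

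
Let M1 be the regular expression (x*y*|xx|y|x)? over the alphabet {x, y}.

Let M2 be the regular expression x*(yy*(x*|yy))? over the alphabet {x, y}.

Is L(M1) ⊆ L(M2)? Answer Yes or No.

Yes

Converting the expression M1 to a DFA (subset construction, then merging equivalent states) gives the minimal DFA with states {r0, r1, r2}, start state r0, accepting states {r0, r1} and transitions r0: x→r0, y→r1; r1: x→r2, y→r1; r2: x→r2, y→r2.
Converting the expression M2 to a DFA (subset construction, then merging equivalent states) gives the minimal DFA with states {t0, t1, t2, t3}, start state t0, accepting states {t0, t1, t2} and transitions t0: x→t0, y→t1; t1: x→t2, y→t1; t2: x→t2, y→t3; t3: x→t3, y→t3.
Exploring the product automaton M1 × M2 from the start pair (r0, t0), following both machines on each input symbol, reaches 4 state pairs: (r0, t0), (r1, t1), (r2, t2), (r2, t3).
M1 accepts in {r0, r1} and M2 accepts in {t0, t1, t2}. The reachable pairs whose M1-component is accepting are (r0, t0), (r1, t1); in each of them the M2-component is accepting too, so the product for L(M1) \ L(M2) (M1-component accepting, M2-component rejecting) has no reachable accepting pair and the difference is empty.
Hence every string in L(M1) is also in L(M2).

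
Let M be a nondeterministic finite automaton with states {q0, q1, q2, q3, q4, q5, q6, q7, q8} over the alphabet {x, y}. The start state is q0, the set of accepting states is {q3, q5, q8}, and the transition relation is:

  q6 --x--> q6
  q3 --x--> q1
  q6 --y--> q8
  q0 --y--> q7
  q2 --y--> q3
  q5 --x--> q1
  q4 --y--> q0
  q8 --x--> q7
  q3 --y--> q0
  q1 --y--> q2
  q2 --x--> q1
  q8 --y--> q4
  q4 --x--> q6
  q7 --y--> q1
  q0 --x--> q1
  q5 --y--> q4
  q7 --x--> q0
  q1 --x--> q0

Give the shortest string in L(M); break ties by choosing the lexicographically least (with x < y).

A breadth-first search from q0 reaches an accepting state first via the path q0 → q1 → q2 → q3 on input xyy.
No string of length < 3 is accepted (BFS exhausts all shorter strings without reaching an accepting state), and xyy is the lexicographically least accepting string of length 3.

xyy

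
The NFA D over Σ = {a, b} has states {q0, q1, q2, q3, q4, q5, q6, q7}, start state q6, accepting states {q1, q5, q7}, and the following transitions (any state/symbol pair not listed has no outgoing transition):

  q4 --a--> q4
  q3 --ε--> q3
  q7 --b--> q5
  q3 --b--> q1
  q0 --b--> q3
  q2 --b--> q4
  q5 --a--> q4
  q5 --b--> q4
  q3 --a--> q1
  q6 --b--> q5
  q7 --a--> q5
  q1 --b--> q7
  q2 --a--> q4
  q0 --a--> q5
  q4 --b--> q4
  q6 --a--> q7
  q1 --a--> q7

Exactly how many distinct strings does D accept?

4

The useful subgraph on states {q5, q6, q7} is acyclic, so L(D) is finite; the longest accepting path visits 3 useful states, giving maximum string length 2.
Counting accepting paths from q6 by length: 2 of length 1, 2 of length 2. Total 4.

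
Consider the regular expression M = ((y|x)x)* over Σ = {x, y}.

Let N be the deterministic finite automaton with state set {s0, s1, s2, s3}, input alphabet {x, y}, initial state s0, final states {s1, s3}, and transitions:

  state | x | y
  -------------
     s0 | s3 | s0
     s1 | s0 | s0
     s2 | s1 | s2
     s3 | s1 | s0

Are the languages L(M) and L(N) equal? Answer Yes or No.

The empty string ε is accepted by M but rejected by N.
So L(M) ≠ L(N).

No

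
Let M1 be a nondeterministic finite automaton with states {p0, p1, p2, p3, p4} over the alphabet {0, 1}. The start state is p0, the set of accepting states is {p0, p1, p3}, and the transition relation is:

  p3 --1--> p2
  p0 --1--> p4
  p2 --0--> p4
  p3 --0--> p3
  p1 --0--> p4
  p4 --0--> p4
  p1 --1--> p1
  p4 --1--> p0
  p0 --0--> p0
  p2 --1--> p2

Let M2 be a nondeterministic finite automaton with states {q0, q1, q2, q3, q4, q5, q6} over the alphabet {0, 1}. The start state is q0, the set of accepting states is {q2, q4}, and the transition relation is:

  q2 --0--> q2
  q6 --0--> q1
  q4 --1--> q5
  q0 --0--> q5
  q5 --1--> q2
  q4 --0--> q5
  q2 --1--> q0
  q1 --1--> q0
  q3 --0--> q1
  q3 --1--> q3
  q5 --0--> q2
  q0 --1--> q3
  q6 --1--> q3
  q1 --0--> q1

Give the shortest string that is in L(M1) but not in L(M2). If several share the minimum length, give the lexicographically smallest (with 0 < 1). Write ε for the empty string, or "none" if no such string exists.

ε

The empty string ε is accepted by M1 but not by M2.
Since ε is the unique shortest string, it is the required witness.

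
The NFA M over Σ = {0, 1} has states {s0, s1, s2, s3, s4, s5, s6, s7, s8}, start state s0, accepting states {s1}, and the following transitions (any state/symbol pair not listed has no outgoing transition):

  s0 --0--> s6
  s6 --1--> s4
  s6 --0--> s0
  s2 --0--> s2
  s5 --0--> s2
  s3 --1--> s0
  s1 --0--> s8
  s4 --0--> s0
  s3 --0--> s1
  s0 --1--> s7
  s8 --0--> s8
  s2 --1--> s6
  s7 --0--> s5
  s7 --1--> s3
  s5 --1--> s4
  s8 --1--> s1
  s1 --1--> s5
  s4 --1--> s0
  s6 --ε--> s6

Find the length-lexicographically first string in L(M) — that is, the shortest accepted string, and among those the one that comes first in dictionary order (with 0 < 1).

110

A breadth-first search from s0 reaches an accepting state first via the path s0 → s7 → s3 → s1 on input 110.
No string of length < 3 is accepted (BFS exhausts all shorter strings without reaching an accepting state), and 110 is the lexicographically least accepting string of length 3.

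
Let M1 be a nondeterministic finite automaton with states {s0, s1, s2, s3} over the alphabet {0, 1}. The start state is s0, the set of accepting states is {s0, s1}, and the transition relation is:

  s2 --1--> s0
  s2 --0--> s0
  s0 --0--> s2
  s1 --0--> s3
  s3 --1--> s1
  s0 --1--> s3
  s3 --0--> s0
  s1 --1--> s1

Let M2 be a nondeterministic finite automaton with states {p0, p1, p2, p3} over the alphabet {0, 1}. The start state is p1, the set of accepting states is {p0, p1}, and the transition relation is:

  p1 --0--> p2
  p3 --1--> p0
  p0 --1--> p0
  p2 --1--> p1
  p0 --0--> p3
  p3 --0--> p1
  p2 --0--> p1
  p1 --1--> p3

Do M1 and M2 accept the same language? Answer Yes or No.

Yes

Exploring the product automaton M1 × M2 from the start pair (s0, p1), following both machines on each input symbol, reaches 4 state pairs: (s0, p1), (s2, p2), (s3, p3), (s1, p0).
M1 accepts in {s0, s1} and M2 accepts in {p0, p1}. In every reachable pair the two components are either both accepting — (s0, p1), (s1, p0) — or both non-accepting, so no string is accepted by exactly one of the machines: L(M1) \ L(M2) and L(M2) \ L(M1) are both empty.
Hence every string is accepted by M1 iff it is accepted by M2, and the two languages coincide.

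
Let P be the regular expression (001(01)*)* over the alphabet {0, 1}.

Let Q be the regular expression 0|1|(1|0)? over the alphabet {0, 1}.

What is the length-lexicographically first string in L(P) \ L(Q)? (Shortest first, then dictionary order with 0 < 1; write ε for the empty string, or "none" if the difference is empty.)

The string 001 is accepted by P but not by Q.
No shorter string lies in the difference, and 001 is the lexicographically first length-3 string in L(P) \ L(Q).

001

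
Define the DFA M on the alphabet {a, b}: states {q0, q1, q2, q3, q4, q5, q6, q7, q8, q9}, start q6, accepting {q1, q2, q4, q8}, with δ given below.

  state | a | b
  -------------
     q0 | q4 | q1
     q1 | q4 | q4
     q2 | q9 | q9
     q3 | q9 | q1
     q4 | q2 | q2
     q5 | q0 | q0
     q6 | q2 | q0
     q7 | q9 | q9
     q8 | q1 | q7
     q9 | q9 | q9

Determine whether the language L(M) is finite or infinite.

finite

The useful states (reachable from q6 and able to reach an accepting state) are {q0, q1, q2, q4, q6}.
Restricted to these states the transition graph has no cycle, so every accepting path has bounded length and L is finite.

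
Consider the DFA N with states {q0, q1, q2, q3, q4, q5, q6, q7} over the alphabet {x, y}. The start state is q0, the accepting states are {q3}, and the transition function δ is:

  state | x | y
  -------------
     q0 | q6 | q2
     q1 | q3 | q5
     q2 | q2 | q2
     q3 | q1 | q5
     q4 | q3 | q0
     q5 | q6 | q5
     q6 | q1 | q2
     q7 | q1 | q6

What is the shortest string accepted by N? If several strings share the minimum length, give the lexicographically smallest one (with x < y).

A breadth-first search from q0 reaches an accepting state first via the path q0 → q6 → q1 → q3 on input xxx.
No string of length < 3 is accepted (BFS exhausts all shorter strings without reaching an accepting state), and xxx is the lexicographically least accepting string of length 3.

xxx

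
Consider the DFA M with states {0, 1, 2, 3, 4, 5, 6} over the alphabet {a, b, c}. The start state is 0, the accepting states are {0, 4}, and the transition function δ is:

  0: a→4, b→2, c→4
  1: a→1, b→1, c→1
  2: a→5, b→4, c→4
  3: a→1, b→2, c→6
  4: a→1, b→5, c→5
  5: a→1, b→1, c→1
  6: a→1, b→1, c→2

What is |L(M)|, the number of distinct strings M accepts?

The useful subgraph on states {0, 2, 4} is acyclic, so L(M) is finite; the longest accepting path visits 3 useful states, giving maximum string length 2.
Counting accepting paths from 0 by length: 1 of length 0, 2 of length 1, 2 of length 2. Total 5.

5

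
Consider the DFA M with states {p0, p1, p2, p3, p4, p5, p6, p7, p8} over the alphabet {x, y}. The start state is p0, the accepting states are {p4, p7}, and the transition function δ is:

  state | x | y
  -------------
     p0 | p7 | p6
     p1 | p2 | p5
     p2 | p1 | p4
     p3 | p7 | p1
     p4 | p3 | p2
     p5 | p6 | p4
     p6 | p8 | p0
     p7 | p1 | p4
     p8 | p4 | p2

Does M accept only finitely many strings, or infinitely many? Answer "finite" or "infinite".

infinite

State p2 is reachable from the start and can reach an accepting state, and it lies on the cycle p2 → p1 → p2.
Traversing that cycle any number of times yields accepted strings of unbounded length, so the language is infinite.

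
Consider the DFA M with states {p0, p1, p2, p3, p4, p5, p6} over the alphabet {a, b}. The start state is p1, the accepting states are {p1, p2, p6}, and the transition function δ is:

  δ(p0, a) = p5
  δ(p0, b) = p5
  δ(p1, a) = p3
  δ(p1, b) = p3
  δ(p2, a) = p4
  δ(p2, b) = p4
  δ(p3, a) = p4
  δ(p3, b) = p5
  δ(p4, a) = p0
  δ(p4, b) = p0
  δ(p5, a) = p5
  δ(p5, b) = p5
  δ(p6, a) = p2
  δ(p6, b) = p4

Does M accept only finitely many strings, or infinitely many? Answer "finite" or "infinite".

finite

The useful states (reachable from p1 and able to reach an accepting state) are {p1}.
Restricted to these states the transition graph has no cycle, so every accepting path has bounded length and L is finite.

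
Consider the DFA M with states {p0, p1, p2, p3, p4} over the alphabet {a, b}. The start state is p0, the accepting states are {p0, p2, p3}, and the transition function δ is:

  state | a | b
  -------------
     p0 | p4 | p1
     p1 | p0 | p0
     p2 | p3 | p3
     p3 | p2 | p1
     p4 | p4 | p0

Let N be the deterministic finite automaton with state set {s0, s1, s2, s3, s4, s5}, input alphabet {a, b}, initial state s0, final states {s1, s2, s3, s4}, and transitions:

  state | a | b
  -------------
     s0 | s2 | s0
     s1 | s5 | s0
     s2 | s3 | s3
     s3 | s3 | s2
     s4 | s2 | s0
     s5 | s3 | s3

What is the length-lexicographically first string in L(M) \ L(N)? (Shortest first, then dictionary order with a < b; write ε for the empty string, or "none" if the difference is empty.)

The empty string ε is accepted by M but not by N.
Since ε is the unique shortest string, it is the required witness.

ε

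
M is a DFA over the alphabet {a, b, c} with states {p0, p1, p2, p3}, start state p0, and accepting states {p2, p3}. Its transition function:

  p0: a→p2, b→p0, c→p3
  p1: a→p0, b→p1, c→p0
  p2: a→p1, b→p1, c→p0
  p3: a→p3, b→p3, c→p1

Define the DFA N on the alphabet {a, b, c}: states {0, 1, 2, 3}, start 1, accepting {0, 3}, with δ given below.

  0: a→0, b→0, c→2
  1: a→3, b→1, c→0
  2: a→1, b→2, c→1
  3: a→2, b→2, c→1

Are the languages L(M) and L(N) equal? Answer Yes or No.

Yes

Exploring the product automaton M × N from the start pair (p0, 1), following both machines on each input symbol, reaches 4 state pairs: (p0, 1), (p2, 3), (p3, 0), (p1, 2).
M accepts in {p2, p3} and N accepts in {0, 3}. In every reachable pair the two components are either both accepting — (p2, 3), (p3, 0) — or both non-accepting, so no string is accepted by exactly one of the machines: L(M) \ L(N) and L(N) \ L(M) are both empty.
Hence every string is accepted by M iff it is accepted by N, and the two languages coincide.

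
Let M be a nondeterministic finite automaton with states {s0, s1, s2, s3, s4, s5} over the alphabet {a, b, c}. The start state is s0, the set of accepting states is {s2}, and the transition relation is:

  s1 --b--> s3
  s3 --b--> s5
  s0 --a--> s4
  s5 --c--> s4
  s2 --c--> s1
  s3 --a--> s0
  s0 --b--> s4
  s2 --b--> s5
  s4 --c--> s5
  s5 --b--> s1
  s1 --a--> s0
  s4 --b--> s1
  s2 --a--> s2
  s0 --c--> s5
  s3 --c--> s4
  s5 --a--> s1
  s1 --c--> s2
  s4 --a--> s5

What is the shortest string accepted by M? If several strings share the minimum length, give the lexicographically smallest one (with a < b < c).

abc

A breadth-first search from s0 reaches an accepting state first via the path s0 → s4 → s1 → s2 on input abc.
No string of length < 3 is accepted (BFS exhausts all shorter strings without reaching an accepting state), and abc is the lexicographically least accepting string of length 3.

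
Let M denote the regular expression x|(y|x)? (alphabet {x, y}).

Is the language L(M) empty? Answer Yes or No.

The empty string ε matches the expression, so it belongs to L(M).
Since L(M) contains at least one string, it is not empty.

No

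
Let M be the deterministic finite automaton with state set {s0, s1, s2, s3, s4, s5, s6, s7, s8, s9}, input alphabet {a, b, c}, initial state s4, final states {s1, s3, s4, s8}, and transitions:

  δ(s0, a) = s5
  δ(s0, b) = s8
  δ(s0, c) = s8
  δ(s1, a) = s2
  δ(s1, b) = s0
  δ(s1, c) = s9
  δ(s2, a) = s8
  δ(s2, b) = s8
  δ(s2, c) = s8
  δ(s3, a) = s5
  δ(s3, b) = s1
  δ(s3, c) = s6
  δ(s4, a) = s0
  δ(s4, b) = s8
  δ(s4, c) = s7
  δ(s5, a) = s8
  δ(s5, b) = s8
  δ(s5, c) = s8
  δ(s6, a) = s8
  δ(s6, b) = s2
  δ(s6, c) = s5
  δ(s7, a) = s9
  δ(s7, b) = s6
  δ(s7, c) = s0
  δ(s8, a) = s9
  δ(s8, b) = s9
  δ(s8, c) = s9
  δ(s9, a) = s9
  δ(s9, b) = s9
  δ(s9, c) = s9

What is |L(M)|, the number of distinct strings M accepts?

The useful subgraph on states {s0, s2, s4, s5, s6, s7, s8} is acyclic, so L(M) is finite; the longest accepting path visits 5 useful states, giving maximum string length 4.
Counting accepting paths from s4 by length: 1 of length 0, 1 of length 1, 2 of length 2, 6 of length 3, 9 of length 4. Total 19.

19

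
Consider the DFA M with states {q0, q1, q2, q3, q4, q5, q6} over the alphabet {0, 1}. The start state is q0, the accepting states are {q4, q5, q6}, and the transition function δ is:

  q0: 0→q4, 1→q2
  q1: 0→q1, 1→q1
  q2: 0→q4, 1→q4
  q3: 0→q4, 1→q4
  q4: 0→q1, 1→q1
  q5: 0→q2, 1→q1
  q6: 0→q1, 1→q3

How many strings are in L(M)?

The useful subgraph on states {q0, q2, q4} is acyclic, so L(M) is finite; the longest accepting path visits 3 useful states, giving maximum string length 2.
Counting accepting paths from q0 by length: 1 of length 1, 2 of length 2. Total 3.

3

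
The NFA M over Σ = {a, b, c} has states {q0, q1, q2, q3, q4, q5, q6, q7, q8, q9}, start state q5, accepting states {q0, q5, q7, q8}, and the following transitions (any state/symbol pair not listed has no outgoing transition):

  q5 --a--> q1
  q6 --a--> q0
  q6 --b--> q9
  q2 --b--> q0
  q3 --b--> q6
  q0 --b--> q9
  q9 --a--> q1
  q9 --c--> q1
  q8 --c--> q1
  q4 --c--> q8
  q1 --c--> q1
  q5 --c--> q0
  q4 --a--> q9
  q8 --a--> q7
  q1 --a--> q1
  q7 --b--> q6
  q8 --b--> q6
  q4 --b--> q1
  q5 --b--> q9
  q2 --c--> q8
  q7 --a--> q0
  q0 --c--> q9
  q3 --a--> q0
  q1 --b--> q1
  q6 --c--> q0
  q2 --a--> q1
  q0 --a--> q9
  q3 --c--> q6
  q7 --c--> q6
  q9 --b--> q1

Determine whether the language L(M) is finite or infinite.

finite

The useful states (reachable from q5 and able to reach an accepting state) are {q0, q5}.
Restricted to these states the transition graph has no cycle, so every accepting path has bounded length and L is finite.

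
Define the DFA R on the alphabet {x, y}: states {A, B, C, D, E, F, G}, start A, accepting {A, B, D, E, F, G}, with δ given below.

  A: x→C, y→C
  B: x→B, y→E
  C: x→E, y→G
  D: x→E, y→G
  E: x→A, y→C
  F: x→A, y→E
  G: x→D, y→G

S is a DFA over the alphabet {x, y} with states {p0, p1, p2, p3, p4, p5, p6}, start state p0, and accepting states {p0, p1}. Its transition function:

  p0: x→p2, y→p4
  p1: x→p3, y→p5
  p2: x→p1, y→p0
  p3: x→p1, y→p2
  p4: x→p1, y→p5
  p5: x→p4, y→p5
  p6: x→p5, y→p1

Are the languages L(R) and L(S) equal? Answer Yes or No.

The string yy is accepted by R but rejected by S.
So L(R) ≠ L(S).

No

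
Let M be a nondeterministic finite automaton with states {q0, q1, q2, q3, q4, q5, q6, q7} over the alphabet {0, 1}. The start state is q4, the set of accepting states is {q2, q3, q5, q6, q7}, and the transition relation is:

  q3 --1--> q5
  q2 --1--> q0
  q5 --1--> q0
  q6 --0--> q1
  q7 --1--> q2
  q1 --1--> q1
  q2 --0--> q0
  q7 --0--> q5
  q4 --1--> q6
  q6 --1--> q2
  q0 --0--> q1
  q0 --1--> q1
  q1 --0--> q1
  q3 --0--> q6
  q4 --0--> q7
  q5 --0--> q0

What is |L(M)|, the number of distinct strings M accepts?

5

The useful subgraph on states {q2, q4, q5, q6, q7} is acyclic, so L(M) is finite; the longest accepting path visits 3 useful states, giving maximum string length 2.
Counting accepting paths from q4 by length: 2 of length 1, 3 of length 2. Total 5.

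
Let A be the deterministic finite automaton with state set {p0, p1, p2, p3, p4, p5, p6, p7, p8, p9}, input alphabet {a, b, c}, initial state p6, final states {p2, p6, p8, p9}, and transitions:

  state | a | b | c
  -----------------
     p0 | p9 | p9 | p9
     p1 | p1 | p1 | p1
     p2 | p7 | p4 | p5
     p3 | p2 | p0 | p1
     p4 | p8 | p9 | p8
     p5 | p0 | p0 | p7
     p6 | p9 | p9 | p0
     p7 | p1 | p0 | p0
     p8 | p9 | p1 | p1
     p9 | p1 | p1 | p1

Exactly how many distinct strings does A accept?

6

The useful subgraph on states {p0, p6, p9} is acyclic, so L(A) is finite; the longest accepting path visits 3 useful states, giving maximum string length 2.
Counting accepting paths from p6 by length: 1 of length 0, 2 of length 1, 3 of length 2. Total 6.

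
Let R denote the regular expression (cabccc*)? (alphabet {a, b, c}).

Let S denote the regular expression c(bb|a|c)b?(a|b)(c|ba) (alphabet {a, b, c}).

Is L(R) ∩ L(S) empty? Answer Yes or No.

Converting the expression R to a DFA (subset construction, then merging equivalent states) gives the minimal DFA with states {r0, r1, r2, r3, r4, r5, r6}, start state r0, accepting states {r0, r6} and transitions r0: a→r1, b→r1, c→r2; r1: a→r1, b→r1, c→r1; r2: a→r3, b→r1, c→r1; r3: a→r1, b→r4, c→r1; r4: a→r1, b→r1, c→r5; r5: a→r1, b→r1, c→r6; r6: a→r1, b→r1, c→r6.
Converting the expression S to a DFA (subset construction, then merging equivalent states) gives the minimal DFA with states {s0, s1, s2, s3, s4, s5, s6, s7, s8, s9}, start state s0, accepting states {s8} and transitions s0: a→s1, b→s1, c→s2; s1: a→s1, b→s1, c→s1; s2: a→s3, b→s4, c→s3; s3: a→s5, b→s6, c→s1; s4: a→s1, b→s3, c→s1; s5: a→s1, b→s7, c→s8; s6: a→s5, b→s9, c→s8; s7: a→s8, b→s1, c→s1; s8: a→s1, b→s1, c→s1; s9: a→s8, b→s7, c→s8.
Exploring the product automaton R × S from the start pair (r0, s0), following both machines on each input symbol, reaches 14 state pairs: (r0, s0), (r1, s1), (r2, s2), (r3, s3), (r1, s4), (r1, s3), (r1, s5), (r4, s6), (r1, s6), (r1, s7), (r1, s8), (r1, s9), (r5, s8), (r6, s1).
R accepts in {r0, r6} and S accepts in {s8}; no reachable pair has both components accepting, so no string drives both machines to acceptance simultaneously and L(R) ∩ L(S) = ∅.
So no string is accepted by both, and the intersection is empty.

Yes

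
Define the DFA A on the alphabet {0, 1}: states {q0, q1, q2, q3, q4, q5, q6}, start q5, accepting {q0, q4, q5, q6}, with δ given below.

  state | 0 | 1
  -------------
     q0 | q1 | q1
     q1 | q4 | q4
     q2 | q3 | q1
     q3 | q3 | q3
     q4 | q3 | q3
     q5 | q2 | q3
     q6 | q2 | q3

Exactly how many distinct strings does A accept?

3

The useful subgraph on states {q1, q2, q4, q5} is acyclic, so L(A) is finite; the longest accepting path visits 4 useful states, giving maximum string length 3.
Counting accepting paths from q5 by length: 1 of length 0, 2 of length 3. Total 3.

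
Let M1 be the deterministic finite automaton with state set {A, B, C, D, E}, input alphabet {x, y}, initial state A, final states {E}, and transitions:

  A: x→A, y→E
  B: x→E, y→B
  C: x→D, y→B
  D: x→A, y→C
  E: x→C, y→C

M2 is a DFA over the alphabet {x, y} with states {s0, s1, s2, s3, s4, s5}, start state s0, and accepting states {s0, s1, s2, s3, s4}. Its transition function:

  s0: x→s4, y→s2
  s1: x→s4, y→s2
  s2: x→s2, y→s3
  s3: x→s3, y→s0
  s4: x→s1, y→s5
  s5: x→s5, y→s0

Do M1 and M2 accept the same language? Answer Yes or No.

The string xy is accepted by M1 but rejected by M2.
So L(M1) ≠ L(M2).

No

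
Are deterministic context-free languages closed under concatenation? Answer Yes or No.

Take L₁ = {ε, c} (finite, hence regular and DCFL) and L₂ = {c aⁿbⁿ : n≥0} ∪ {cc aⁿb²ⁿ : n≥0} (a DCFL: the number of leading c's tells the DPDA whether to pop one stack symbol per b or per two b's). Then L₁L₂ ∩ cca⁺b* = {cc aⁿbⁿ : n≥1} ∪ {cc aⁿb²ⁿ : n≥1}. If L₁L₂ were a DCFL, so would be this intersection with a regular set, and a DPDA for it started from its configuration after reading cc would accept {aⁿbⁿ : n≥1} ∪ {aⁿb²ⁿ : n≥1}, which no deterministic PDA accepts (a DPDA for it would have a single run on aⁿb²ⁿ, accepting after the prefix aⁿbⁿ and accepting again after n more b's; an ordinary PDA that simulates it on a's and b's and, at any moment when it is accepting, may switch to reading only a fresh letter d while feeding each d to the simulation as a b, would accept aⁱbʲdᵏ (k≥1) exactly when both aⁱbʲ and aⁱbʲ⁺ᵏ are in the language, i.e. its language intersected with the regular set a*b*d⁺ would be exactly {aⁿbⁿdⁿ : n≥1} — impossible, since context-free languages are closed under intersection with regular sets and {aⁿbⁿdⁿ} is not context-free). Hence L₁L₂ is not a DCFL.

No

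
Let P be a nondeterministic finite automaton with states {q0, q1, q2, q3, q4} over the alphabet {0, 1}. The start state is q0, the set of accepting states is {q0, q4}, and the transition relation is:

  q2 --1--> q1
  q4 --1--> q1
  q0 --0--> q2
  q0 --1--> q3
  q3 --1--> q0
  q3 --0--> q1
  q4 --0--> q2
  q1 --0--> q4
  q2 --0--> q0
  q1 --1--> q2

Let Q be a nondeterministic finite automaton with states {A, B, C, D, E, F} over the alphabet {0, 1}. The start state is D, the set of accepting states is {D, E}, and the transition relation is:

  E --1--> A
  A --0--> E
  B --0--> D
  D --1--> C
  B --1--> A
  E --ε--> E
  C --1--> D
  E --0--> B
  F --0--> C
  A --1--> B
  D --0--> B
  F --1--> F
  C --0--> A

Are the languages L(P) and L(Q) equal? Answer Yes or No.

Exploring the product automaton P × Q from the start pair (q0, D), following both machines on each input symbol, reaches 5 state pairs: (q0, D), (q2, B), (q3, C), (q1, A), (q4, E).
P accepts in {q0, q4} and Q accepts in {D, E}. In every reachable pair the two components are either both accepting — (q0, D), (q4, E) — or both non-accepting, so no string is accepted by exactly one of the machines: L(P) \ L(Q) and L(Q) \ L(P) are both empty.
Hence every string is accepted by P iff it is accepted by Q, and the two languages coincide.

Yes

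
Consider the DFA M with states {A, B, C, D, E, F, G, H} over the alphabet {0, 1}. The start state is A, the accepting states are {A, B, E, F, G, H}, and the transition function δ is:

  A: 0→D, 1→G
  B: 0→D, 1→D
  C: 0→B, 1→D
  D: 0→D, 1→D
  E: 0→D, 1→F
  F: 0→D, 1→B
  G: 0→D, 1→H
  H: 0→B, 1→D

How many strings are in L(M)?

The useful subgraph on states {A, B, G, H} is acyclic, so L(M) is finite; the longest accepting path visits 4 useful states, giving maximum string length 3.
Counting accepting paths from A by length: 1 of length 0, 1 of length 1, 1 of length 2, 1 of length 3. Total 4.

4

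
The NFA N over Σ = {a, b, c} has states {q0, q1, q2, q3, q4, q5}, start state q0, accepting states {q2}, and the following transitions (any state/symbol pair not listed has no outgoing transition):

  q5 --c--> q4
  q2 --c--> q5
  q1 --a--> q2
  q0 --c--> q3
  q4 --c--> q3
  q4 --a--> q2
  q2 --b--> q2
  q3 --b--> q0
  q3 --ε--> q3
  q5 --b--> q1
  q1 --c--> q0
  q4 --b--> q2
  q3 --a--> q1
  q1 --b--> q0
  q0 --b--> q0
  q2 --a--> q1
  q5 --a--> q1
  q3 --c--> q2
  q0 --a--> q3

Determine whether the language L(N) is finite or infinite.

infinite

State q0 is reachable from the start and can reach an accepting state, and it lies on the cycle q0 → q0.
Traversing that cycle any number of times yields accepted strings of unbounded length, so the language is infinite.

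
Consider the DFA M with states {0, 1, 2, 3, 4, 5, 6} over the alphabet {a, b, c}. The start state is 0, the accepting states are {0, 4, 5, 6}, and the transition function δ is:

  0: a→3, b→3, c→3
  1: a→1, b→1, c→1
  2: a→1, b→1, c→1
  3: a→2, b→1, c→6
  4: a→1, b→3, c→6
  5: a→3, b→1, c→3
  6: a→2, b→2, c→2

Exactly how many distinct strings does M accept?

4

The useful subgraph on states {0, 3, 6} is acyclic, so L(M) is finite; the longest accepting path visits 3 useful states, giving maximum string length 2.
Counting accepting paths from 0 by length: 1 of length 0, 3 of length 2. Total 4.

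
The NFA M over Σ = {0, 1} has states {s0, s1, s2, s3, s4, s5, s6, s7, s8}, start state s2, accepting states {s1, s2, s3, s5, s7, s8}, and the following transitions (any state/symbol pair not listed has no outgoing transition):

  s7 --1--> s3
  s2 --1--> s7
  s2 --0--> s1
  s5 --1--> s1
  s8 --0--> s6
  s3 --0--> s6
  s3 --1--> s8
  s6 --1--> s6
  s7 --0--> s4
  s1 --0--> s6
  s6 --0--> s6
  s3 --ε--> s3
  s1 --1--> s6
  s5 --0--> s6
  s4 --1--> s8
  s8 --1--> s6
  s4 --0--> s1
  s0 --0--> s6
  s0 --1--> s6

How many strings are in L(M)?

7

The useful subgraph on states {s1, s2, s3, s4, s7, s8} is acyclic, so L(M) is finite; the longest accepting path visits 4 useful states, giving maximum string length 3.
Counting accepting paths from s2 by length: 1 of length 0, 2 of length 1, 1 of length 2, 3 of length 3. Total 7.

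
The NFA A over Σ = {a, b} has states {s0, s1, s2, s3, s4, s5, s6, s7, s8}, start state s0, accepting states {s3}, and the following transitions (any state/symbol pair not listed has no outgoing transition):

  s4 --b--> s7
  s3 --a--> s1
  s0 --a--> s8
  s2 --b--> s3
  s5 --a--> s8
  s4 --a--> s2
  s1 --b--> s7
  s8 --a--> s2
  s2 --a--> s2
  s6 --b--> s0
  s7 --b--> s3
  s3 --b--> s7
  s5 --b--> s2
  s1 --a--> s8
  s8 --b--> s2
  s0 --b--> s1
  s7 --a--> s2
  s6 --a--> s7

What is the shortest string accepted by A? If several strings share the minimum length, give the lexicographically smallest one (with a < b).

aab

A breadth-first search from s0 reaches an accepting state first via the path s0 → s8 → s2 → s3 on input aab.
No string of length < 3 is accepted (BFS exhausts all shorter strings without reaching an accepting state), and aab is the lexicographically least accepting string of length 3.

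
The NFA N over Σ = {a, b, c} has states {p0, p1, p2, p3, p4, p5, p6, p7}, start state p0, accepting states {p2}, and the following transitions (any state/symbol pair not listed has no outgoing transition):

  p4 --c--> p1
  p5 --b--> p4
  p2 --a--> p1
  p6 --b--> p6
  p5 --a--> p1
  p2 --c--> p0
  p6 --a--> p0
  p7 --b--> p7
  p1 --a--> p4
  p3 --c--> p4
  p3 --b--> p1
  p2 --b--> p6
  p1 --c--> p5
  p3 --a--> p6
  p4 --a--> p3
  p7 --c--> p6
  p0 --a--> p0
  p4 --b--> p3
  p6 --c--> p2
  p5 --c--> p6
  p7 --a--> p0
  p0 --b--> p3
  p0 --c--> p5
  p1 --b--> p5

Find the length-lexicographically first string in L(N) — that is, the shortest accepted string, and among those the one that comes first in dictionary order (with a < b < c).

bac

A breadth-first search from p0 reaches an accepting state first via the path p0 → p3 → p6 → p2 on input bac.
No string of length < 3 is accepted (BFS exhausts all shorter strings without reaching an accepting state), and bac is the lexicographically least accepting string of length 3.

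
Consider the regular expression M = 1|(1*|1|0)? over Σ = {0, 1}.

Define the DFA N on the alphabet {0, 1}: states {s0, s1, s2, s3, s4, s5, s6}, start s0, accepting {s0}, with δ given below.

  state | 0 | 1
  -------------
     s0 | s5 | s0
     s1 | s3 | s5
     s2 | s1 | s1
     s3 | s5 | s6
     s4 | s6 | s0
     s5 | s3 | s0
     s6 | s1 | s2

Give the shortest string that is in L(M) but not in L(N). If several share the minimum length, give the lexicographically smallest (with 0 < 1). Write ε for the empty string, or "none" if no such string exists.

The string 0 is accepted by M but not by N.
No shorter string lies in the difference, and 0 is the lexicographically first length-1 string in L(M) \ L(N).

0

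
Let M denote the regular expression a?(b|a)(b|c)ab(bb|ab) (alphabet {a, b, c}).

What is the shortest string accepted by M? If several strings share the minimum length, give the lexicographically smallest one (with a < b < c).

ababab

By inspection of the expression, no string of length less than 6 matches, and ababab is the lexicographically first match of length 6.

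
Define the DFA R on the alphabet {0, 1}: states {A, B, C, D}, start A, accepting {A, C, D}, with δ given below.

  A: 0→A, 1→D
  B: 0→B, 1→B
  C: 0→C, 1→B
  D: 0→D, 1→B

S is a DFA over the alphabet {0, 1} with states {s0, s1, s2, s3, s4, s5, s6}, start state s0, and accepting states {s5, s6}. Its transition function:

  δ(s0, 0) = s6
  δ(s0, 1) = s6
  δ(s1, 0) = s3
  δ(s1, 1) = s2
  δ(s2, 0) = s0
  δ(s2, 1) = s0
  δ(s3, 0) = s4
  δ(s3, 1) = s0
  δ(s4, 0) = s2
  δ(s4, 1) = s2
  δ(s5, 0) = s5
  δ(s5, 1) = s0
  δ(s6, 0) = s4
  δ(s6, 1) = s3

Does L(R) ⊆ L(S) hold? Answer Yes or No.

The empty string ε is in L(R) but not in L(S).
So L(R) ⊄ L(S).

No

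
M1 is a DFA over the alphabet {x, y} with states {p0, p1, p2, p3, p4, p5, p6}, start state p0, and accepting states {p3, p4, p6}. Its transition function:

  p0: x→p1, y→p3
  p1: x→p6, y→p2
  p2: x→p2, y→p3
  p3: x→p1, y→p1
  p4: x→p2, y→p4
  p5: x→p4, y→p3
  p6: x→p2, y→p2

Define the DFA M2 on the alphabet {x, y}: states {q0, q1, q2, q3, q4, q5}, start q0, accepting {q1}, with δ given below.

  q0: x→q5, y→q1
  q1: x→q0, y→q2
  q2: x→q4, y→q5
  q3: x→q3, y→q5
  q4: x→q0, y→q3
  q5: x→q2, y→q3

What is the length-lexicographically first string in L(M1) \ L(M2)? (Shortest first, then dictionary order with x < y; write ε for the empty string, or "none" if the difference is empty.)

The string xx is accepted by M1 but not by M2.
No shorter string lies in the difference, and xx is the lexicographically first length-2 string in L(M1) \ L(M2).

xx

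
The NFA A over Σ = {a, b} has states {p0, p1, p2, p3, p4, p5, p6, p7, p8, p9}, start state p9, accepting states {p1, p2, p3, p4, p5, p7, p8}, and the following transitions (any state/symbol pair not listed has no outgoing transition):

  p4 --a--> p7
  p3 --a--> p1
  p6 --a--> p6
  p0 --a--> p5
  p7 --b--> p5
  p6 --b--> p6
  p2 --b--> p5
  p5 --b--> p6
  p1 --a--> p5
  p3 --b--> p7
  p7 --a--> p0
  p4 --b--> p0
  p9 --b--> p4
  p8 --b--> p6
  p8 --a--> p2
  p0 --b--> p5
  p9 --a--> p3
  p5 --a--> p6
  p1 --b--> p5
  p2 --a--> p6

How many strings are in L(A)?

The useful subgraph on states {p0, p1, p3, p4, p5, p7, p9} is acyclic, so L(A) is finite; the longest accepting path visits 5 useful states, giving maximum string length 4.
Counting accepting paths from p9 by length: 2 of length 1, 3 of length 2, 6 of length 3, 4 of length 4. Total 15.

15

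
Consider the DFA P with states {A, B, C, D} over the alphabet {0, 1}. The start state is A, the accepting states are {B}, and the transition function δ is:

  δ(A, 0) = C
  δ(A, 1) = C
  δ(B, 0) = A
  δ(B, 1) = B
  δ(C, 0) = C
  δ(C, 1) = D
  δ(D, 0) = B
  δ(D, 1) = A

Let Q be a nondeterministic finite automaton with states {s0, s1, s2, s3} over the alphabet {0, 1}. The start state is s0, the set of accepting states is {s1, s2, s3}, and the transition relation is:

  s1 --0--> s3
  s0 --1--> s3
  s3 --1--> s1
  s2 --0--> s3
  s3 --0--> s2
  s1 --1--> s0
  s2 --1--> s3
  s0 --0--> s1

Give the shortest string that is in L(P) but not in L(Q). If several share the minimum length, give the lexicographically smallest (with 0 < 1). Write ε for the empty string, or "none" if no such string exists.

0101

The string 0101 is accepted by P but not by Q.
No shorter string lies in the difference, and 0101 is the lexicographically first length-4 string in L(P) \ L(Q).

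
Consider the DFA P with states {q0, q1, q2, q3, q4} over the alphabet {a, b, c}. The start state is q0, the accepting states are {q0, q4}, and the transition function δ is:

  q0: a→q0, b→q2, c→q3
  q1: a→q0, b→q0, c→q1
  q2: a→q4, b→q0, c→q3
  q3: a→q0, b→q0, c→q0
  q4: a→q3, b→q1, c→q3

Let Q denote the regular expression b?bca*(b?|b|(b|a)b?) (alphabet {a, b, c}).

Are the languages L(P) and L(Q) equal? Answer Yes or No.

The empty string ε is accepted by P but rejected by Q.
So L(P) ≠ L(Q).

No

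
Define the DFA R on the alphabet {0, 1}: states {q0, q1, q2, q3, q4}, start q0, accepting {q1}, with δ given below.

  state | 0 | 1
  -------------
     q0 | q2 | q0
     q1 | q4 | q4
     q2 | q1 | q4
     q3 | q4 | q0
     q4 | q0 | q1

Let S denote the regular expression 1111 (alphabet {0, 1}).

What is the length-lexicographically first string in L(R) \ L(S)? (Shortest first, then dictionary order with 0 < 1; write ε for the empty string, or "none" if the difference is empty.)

The string 00 is accepted by R but not by S.
No shorter string lies in the difference, and 00 is the lexicographically first length-2 string in L(R) \ L(S).

00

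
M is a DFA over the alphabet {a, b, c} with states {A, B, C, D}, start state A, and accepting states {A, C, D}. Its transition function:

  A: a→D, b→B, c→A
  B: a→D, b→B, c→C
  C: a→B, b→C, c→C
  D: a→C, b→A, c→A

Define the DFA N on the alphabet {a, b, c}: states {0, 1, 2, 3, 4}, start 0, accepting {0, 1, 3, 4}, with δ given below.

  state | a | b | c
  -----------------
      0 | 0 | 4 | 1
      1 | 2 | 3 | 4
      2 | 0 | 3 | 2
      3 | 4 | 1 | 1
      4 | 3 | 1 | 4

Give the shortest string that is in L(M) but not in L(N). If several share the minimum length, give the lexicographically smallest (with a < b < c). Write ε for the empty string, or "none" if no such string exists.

ca

The string ca is accepted by M but not by N.
No shorter string lies in the difference, and ca is the lexicographically first length-2 string in L(M) \ L(N).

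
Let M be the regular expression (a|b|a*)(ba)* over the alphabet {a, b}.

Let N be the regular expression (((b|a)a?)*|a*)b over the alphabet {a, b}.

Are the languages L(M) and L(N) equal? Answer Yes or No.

No

The empty string ε is accepted by M but rejected by N.
So L(M) ≠ L(N).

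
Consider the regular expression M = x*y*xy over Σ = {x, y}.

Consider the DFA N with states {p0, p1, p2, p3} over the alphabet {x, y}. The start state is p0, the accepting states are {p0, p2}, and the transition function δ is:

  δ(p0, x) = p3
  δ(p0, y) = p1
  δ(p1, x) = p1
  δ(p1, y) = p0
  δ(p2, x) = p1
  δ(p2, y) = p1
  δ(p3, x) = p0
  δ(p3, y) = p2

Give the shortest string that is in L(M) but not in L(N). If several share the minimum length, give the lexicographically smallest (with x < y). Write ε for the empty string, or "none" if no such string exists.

The string xxy is accepted by M but not by N.
No shorter string lies in the difference, and xxy is the lexicographically first length-3 string in L(M) \ L(N).

xxy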